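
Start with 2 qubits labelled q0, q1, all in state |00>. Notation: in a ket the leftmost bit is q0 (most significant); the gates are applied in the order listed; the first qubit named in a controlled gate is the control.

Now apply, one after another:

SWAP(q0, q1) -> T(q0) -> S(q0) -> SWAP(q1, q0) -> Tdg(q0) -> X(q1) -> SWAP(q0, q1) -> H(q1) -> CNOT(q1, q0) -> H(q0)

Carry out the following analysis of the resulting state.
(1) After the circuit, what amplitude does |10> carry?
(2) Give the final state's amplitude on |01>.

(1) |10> carries amplitude -1/2 in the final state.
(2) The final state's coefficient on |01> equals 1/2.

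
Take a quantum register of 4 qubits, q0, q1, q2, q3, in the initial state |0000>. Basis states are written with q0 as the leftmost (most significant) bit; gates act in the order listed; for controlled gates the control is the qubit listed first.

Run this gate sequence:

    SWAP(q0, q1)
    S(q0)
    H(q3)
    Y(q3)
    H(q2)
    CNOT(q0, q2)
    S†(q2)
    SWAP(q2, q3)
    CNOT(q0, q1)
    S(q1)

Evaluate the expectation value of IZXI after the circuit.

The expectation value of IZXI is -1.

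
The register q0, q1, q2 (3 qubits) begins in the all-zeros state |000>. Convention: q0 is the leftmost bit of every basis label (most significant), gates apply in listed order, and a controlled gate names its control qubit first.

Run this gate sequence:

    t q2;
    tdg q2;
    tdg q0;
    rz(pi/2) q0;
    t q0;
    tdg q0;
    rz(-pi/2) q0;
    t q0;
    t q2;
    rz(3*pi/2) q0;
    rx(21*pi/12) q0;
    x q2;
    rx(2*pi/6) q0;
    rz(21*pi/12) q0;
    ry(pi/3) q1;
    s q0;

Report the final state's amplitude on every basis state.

After the circuit, the state carries amplitude 0 on |000>, (-3*sqrt(sqrt(2) + 2)/8 - sqrt(6 - 3*sqrt(2))/8)*exp(3*I*pi/8) on |001>, 0 on |010>, (-sqrt(3*sqrt(2) + 6)/8 - sqrt(2 - sqrt(2))/8)*exp(3*I*pi/8) on |011>, 0 on |100>, (-sqrt(3*sqrt(2) + 6)/8 + 3*sqrt(2 - sqrt(2))/8)*exp(I*pi/8) on |101>, 0 on |110>, (-sqrt(sqrt(2) + 2)/8 + sqrt(6 - 3*sqrt(2))/8)*exp(I*pi/8) on |111>. Key observation: gates 2-9 undo each other exactly, leaving only the rest of the circuit to track.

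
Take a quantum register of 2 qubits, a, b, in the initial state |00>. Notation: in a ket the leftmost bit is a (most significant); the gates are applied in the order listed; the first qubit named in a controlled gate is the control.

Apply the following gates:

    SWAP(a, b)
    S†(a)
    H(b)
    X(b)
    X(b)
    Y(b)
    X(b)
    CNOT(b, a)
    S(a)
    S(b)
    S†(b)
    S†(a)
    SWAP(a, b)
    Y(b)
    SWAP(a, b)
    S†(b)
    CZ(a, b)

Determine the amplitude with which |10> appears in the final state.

The amplitude on |10> is -sqrt(2)/2. Key observation: gates 9-12 undo each other exactly, leaving only the rest of the circuit to track.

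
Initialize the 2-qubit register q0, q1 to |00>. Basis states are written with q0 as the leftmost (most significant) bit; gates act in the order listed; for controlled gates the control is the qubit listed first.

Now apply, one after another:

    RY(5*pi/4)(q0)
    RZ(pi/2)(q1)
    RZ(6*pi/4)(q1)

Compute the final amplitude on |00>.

The amplitude on |00> is sqrt(2 - sqrt(2))/2.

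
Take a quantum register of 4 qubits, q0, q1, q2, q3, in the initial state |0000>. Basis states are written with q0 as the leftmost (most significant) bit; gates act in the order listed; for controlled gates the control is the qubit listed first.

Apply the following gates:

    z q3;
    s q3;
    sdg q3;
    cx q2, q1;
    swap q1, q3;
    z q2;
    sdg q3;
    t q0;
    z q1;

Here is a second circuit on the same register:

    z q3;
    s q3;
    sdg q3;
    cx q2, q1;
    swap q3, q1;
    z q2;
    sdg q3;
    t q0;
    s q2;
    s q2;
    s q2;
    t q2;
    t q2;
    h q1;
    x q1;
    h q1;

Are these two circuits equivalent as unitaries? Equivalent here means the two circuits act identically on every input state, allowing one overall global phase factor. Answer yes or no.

Yes: on every input state the two circuits agree up to one overall phase factor.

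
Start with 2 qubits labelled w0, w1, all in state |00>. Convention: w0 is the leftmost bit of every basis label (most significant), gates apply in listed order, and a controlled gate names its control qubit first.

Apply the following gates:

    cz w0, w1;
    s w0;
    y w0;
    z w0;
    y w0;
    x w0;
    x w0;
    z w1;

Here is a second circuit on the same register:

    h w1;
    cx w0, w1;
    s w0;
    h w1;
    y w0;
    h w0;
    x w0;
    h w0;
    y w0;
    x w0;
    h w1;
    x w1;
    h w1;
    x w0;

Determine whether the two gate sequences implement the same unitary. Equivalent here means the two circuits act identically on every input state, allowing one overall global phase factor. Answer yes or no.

Yes: on every input state the two circuits agree up to one overall phase factor.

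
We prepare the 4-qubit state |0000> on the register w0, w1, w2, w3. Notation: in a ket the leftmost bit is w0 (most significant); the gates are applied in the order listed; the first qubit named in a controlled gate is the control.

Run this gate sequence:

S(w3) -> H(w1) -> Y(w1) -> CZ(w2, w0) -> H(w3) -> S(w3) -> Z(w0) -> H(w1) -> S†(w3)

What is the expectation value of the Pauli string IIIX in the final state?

In the final state, IIIX has expectation 1.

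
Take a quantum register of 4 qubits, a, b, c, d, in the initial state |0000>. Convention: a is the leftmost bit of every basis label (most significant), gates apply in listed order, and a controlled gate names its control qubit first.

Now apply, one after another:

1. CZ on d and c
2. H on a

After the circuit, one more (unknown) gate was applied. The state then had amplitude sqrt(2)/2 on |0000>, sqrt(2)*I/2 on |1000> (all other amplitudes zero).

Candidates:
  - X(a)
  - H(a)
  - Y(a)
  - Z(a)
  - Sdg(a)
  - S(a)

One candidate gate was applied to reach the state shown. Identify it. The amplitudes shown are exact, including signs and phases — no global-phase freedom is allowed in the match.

The applied gate was S(a).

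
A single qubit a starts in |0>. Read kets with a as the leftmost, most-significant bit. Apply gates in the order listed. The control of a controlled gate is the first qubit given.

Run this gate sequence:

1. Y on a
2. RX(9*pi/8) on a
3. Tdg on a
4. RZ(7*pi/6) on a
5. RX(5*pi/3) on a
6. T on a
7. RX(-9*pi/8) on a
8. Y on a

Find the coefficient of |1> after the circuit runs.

The final state's coefficient on |1> equals sqrt(3)*I*exp(-7*I*pi/12)*sin(7*pi/16)*cos(7*pi/16)/2 + I*exp(I*pi/3)*cos(7*pi/16)**2/2 - sqrt(3)*I*exp(7*I*pi/12)*sin(7*pi/16)*cos(7*pi/16)/2 + I*exp(-I*pi/3)*sin(7*pi/16)**2/2.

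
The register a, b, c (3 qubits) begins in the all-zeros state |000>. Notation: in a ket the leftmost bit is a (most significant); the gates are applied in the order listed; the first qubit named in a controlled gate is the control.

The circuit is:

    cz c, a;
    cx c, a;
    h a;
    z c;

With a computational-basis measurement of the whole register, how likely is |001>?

A full measurement returns |001> with probability 0.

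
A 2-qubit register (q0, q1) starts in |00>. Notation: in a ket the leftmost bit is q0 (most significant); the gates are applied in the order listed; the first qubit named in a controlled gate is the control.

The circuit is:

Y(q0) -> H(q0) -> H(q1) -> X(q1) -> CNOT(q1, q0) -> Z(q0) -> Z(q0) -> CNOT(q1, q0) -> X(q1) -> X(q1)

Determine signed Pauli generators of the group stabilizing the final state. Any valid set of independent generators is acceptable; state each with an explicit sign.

One valid set of independent stabilizer generators is -XI, +IX (any independent generating set of the same group is equally correct).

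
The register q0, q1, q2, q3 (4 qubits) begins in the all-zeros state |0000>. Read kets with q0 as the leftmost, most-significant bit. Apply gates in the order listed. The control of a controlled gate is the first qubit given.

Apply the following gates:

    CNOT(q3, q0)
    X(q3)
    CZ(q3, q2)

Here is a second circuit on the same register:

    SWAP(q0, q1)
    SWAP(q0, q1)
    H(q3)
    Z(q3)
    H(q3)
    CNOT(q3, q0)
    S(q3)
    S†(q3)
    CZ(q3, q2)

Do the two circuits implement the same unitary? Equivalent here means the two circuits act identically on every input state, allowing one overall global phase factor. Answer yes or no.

No — the two circuits implement different unitaries, even allowing a global phase.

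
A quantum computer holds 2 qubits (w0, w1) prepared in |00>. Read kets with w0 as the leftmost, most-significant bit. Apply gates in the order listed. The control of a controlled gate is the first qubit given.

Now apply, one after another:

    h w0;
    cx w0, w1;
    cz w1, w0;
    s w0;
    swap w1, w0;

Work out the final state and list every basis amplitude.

The resulting statevector has amplitude sqrt(2)/2 on |00>, 0 on |01>, 0 on |10>, -sqrt(2)*I/2 on |11>.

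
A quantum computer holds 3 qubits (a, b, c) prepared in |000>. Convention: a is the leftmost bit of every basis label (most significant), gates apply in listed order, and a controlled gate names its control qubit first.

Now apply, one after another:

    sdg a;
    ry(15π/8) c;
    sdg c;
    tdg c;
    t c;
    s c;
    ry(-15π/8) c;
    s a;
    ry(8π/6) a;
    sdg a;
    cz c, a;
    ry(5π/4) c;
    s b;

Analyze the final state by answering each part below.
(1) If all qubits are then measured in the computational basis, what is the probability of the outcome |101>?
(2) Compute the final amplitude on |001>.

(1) Outcome |101> occurs with probability 3*sqrt(2)/16 + 3/8. Key observation: gates 2-7 undo each other exactly, leaving only the rest of the circuit to track.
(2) |001> carries amplitude -sqrt(sqrt(2) + 2)/4 in the final state.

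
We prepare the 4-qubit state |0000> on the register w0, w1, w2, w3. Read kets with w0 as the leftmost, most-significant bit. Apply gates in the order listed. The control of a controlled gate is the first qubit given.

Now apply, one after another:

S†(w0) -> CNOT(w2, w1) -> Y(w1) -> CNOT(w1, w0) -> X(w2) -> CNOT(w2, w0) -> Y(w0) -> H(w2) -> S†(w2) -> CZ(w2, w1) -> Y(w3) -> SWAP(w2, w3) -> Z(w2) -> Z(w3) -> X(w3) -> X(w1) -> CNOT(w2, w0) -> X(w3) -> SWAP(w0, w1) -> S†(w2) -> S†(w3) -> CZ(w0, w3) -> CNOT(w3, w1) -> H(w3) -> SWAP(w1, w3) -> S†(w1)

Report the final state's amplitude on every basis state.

The resulting statevector has amplitude 1/2 on |0010>, 1/2 on |0011>, -I/2 on |0110>, I/2 on |0111>, and 0 on every other basis state.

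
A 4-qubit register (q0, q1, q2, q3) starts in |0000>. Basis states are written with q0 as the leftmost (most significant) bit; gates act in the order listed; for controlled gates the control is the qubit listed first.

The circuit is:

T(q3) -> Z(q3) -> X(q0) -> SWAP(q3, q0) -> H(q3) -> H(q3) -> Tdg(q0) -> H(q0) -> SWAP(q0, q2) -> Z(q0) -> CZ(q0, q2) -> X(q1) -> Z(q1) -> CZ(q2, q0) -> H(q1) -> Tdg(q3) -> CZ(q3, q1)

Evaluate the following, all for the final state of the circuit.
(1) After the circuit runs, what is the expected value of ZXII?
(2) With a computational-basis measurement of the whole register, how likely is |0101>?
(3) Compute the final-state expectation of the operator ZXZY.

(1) In the final state, ZXII has expectation 1.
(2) Outcome |0101> occurs with probability 1/4.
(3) The observable ZXZY averages to 0.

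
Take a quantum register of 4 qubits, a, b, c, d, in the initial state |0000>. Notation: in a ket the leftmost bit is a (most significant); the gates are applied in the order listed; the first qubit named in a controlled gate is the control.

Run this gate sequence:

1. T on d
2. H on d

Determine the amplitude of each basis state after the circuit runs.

The resulting statevector has amplitude sqrt(2)/2 on |0000>, sqrt(2)/2 on |0001>, and 0 on every other basis state.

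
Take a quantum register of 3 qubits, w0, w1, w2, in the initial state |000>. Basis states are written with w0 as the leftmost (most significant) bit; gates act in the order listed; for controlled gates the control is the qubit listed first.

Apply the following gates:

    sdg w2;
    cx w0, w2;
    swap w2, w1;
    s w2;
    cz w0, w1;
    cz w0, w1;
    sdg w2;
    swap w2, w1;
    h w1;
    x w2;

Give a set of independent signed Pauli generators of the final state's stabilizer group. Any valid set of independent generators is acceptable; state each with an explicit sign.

The final state is stabilized by the group generated by +IXI, +ZII, -IIZ; other independent generating sets are equally valid.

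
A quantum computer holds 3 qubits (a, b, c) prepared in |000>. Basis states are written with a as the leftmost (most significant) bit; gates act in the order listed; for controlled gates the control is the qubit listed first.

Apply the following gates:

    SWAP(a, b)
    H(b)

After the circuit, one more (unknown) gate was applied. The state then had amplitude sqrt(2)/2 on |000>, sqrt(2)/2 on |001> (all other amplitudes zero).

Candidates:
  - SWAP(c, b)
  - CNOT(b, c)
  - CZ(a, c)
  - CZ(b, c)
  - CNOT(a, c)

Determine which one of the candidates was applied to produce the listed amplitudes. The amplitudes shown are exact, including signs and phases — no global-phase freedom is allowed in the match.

The unique candidate consistent with the amplitudes is SWAP(c, b).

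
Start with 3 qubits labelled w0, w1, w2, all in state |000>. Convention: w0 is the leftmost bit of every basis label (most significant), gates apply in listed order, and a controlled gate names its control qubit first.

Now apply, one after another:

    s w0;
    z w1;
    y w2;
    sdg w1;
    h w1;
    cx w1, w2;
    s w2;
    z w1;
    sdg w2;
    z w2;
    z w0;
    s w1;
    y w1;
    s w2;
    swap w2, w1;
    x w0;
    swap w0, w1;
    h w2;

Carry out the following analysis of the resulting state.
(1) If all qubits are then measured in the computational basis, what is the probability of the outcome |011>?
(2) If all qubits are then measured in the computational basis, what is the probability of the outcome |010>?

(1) Outcome |011> occurs with probability 1/4.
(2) Outcome |010> occurs with probability 1/4.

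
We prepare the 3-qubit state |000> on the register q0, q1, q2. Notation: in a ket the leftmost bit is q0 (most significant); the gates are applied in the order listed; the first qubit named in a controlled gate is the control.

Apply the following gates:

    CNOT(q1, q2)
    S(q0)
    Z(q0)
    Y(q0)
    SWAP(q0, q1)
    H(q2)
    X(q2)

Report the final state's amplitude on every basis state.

The resulting statevector has amplitude sqrt(2)*I/2 on |010>, sqrt(2)*I/2 on |011>, and 0 on every other basis state.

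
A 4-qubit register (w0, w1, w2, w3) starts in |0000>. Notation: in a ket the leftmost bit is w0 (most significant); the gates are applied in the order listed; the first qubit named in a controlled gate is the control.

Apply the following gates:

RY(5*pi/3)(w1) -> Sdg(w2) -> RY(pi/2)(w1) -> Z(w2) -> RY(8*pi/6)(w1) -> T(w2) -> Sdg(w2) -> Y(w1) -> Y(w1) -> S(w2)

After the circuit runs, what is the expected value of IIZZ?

The observable IIZZ averages to 1. Key observation: steps 7-10 multiply out to the identity, so the circuit reduces to the remaining gates.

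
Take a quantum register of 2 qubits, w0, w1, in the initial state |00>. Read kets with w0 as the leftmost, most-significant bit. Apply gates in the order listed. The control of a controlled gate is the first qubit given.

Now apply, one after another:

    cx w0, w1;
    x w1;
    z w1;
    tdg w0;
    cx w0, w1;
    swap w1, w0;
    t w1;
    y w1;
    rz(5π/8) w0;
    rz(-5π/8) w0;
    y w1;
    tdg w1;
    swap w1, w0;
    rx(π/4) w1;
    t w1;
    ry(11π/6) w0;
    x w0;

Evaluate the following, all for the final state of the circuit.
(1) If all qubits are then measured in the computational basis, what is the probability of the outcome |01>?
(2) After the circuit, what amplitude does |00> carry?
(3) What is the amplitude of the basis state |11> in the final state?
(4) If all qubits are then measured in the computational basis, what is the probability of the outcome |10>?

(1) The probability of measuring |01> is -sqrt(3)/8 - sqrt(6)/16 + sqrt(2)/8 + 1/4. Key observation: steps 6-13 multiply out to the identity, so the circuit reduces to the remaining gates.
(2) The final state's coefficient on |00> equals -sqrt(2)*I*sqrt(2 - sqrt(2))/8 + sqrt(6)*I*sqrt(2 - sqrt(2))/8.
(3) The final state's coefficient on |11> equals sqrt(sqrt(2) + 2)*(sqrt(2) + sqrt(6))*exp(I*pi/4)/8.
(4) The probability of measuring |10> is -sqrt(2)/8 - sqrt(6)/16 + sqrt(3)/8 + 1/4.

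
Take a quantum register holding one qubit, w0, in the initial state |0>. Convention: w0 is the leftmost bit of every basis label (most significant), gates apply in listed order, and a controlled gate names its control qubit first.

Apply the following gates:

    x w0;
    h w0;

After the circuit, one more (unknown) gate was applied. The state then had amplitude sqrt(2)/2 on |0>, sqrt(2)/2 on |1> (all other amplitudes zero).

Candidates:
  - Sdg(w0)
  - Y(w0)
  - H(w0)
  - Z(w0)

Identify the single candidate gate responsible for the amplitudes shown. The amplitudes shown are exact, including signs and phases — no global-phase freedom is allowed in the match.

The unique candidate consistent with the amplitudes is Z(w0).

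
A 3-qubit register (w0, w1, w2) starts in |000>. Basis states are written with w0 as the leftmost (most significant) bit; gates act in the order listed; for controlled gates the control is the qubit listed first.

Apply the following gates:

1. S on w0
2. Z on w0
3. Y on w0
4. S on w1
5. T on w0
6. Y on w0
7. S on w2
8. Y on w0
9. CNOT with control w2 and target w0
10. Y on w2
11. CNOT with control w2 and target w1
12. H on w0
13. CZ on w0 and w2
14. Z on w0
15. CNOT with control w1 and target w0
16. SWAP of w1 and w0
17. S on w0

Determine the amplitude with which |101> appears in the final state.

|101> carries amplitude sqrt(2)*exp(3*I*pi/4)/2 in the final state.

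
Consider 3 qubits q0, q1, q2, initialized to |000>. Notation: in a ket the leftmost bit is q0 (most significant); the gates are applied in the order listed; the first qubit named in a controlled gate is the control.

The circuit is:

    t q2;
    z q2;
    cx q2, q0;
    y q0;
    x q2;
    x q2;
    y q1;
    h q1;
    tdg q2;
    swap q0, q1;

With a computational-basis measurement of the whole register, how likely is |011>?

Outcome |011> occurs with probability 0.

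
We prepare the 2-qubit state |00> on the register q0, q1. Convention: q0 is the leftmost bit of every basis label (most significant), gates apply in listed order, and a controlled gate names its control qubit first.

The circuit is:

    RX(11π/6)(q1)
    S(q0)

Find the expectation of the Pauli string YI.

The observable YI averages to 0.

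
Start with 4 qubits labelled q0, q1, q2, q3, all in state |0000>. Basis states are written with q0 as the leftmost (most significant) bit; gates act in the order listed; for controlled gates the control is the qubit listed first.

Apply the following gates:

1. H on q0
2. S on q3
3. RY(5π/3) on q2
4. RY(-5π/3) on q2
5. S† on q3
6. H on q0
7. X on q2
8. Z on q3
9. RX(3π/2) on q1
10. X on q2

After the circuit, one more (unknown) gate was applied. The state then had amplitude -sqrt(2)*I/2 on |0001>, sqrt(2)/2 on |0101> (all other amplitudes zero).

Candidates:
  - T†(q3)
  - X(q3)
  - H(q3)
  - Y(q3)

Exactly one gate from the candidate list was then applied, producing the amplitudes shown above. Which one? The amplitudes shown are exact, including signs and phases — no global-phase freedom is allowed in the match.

The applied gate was Y(q3). Key observation: steps 1-6 multiply out to the identity, so the circuit reduces to the remaining gates.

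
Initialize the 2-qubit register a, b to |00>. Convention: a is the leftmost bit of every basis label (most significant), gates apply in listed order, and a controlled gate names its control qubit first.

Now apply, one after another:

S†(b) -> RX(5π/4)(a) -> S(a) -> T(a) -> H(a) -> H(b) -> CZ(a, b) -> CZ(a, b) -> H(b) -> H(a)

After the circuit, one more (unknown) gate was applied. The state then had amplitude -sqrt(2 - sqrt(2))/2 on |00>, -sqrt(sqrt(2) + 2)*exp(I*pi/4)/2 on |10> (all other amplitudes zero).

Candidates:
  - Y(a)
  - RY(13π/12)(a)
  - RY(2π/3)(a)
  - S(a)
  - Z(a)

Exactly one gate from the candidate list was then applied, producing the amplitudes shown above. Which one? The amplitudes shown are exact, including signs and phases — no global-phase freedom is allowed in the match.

The unique candidate consistent with the amplitudes is Z(a). Key observation: the block from step 5 through step 10 cancels to the identity and can be dropped.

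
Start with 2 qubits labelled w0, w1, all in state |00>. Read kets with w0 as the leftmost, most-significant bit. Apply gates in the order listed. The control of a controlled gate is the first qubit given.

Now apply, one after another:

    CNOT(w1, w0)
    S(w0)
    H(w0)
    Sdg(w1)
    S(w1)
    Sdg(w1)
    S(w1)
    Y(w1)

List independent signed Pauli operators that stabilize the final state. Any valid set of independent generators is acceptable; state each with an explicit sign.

The stabilizer group can be generated by +XI, -IZ, among other valid generating sets. Key observation: the block from step 4 through step 7 cancels to the identity and can be dropped.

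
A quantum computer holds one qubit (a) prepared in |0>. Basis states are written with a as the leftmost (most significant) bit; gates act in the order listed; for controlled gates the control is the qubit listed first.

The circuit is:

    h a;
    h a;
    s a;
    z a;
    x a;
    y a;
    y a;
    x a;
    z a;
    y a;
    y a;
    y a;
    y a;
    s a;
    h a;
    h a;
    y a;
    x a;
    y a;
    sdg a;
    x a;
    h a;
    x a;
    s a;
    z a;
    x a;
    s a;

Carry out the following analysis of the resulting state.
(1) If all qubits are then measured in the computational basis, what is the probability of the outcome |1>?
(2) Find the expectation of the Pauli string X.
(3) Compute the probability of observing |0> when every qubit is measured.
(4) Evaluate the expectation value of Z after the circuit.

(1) A full measurement returns |1> with probability 1/2.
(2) The observable X averages to -1.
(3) Outcome |0> occurs with probability 1/2.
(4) The expectation value of Z is 0.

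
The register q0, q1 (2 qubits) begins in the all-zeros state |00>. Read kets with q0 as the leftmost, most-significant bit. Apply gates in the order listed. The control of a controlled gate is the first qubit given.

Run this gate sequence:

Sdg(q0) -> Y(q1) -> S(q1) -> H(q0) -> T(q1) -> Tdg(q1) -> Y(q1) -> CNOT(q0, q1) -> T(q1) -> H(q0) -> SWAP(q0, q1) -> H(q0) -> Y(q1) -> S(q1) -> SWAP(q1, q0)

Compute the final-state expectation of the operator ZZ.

The observable ZZ averages to -sqrt(2)/2.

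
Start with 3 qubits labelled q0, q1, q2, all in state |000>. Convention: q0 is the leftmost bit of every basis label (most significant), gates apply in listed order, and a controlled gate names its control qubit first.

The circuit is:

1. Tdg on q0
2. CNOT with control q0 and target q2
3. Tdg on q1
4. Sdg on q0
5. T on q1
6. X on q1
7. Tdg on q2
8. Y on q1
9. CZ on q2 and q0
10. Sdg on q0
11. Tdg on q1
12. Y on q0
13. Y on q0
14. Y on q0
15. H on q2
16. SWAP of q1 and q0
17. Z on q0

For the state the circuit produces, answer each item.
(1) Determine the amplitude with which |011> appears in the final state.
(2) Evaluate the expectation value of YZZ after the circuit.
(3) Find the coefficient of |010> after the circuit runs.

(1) |011> carries amplitude sqrt(2)/2 in the final state.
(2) The observable YZZ averages to 0.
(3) The final state's coefficient on |010> equals sqrt(2)/2.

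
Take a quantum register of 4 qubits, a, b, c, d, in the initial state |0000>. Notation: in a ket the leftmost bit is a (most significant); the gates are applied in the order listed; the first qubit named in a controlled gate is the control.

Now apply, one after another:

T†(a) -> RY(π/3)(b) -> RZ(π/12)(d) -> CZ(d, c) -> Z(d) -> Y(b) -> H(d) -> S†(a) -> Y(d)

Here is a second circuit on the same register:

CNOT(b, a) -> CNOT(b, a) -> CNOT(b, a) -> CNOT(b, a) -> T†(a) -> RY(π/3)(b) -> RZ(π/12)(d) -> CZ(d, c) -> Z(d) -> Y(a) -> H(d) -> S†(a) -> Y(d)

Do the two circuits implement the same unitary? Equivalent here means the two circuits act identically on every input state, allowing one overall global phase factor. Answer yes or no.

No: there is an input state on which the two circuits produce genuinely different outputs (not merely differing by a phase).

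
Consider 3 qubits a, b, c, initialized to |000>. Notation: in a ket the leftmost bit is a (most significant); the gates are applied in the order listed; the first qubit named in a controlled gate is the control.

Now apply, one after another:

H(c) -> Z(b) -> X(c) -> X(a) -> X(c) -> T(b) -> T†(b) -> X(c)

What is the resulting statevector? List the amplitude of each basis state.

After the circuit, the state carries amplitude sqrt(2)/2 on |100>, sqrt(2)/2 on |101>, and 0 on every other basis state. Key observation: the block from step 5 through step 8 cancels to the identity and can be dropped.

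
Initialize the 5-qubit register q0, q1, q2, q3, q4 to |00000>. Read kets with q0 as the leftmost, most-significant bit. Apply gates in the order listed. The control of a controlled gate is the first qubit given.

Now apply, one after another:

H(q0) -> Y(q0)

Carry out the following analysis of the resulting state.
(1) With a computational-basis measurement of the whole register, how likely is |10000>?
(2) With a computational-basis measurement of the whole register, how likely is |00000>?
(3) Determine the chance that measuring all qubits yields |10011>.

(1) Outcome |10000> occurs with probability 1/2.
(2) A full measurement returns |00000> with probability 1/2.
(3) A full measurement returns |10011> with probability 0.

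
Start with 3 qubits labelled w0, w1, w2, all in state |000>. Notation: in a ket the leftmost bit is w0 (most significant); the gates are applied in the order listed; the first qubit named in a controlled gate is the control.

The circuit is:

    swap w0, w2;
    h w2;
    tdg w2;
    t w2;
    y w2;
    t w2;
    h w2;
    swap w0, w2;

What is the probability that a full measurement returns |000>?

The probability of measuring |000> is 1/2 - sqrt(2)/4.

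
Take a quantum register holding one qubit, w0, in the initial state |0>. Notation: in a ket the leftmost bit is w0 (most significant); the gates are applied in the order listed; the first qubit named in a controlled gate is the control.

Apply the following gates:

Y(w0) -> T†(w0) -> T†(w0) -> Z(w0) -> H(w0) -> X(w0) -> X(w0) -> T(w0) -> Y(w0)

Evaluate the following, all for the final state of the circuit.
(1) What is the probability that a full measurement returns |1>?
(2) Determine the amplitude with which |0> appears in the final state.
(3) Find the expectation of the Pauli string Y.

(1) The probability of measuring |1> is 1/2.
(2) |0> carries amplitude -sqrt(2)*exp(3*I*pi/4)/2 in the final state.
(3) The observable Y averages to -sqrt(2)/2.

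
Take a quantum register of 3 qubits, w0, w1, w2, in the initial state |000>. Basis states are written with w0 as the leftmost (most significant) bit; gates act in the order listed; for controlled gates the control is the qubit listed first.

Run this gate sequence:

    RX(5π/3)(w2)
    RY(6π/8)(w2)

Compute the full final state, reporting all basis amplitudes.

After the circuit, the state carries amplitude -sqrt(6 - 3*sqrt(2))/4 + I*sqrt(sqrt(2) + 2)/4 on |000>, -sqrt(3*sqrt(2) + 6)/4 - I*sqrt(2 - sqrt(2))/4 on |001>, and 0 on every other basis state.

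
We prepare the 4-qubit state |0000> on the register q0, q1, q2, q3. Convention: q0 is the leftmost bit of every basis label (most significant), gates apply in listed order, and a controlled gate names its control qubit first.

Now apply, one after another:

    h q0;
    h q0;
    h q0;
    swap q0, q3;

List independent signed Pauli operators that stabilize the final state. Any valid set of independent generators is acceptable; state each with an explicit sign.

One valid set of independent stabilizer generators is +IIIX, +ZIII, +IZII, +IIZI (any independent generating set of the same group is equally correct). Key observation: gates 2-3 undo each other exactly, leaving only the rest of the circuit to track.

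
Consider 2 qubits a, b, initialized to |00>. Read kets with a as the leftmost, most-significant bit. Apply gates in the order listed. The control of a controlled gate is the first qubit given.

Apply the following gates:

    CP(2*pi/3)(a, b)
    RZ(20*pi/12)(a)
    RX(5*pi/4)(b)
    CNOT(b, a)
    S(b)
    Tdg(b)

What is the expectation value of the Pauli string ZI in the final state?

In the final state, ZI has expectation -sqrt(2)/2.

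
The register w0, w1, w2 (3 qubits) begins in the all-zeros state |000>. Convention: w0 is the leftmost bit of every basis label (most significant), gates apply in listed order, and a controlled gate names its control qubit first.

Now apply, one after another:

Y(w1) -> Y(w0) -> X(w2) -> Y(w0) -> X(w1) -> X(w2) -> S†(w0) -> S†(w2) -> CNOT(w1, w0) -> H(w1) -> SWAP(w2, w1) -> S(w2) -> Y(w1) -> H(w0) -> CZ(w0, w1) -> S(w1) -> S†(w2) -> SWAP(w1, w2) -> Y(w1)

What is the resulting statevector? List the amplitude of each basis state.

After the circuit, the state carries amplitude 0 on |000>, -1/2 on |001>, 0 on |010>, 1/2 on |011>, 0 on |100>, 1/2 on |101>, 0 on |110>, -1/2 on |111>.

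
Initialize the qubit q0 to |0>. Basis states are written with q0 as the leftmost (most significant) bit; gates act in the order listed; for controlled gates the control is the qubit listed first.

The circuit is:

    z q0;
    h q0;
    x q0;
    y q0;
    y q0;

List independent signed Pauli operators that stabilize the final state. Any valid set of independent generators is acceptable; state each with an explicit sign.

The stabilizer group can be generated by +X, among other valid generating sets.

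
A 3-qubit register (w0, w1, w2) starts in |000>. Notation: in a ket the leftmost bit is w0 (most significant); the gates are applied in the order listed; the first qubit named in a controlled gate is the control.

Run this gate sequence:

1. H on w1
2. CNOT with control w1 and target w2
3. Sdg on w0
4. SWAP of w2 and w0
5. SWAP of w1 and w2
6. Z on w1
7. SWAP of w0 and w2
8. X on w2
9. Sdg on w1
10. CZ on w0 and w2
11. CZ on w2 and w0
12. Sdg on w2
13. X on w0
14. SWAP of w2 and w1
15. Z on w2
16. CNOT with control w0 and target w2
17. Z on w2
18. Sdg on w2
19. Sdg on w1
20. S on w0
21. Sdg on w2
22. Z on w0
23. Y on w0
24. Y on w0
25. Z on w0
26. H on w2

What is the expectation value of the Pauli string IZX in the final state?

In the final state, IZX has expectation 1.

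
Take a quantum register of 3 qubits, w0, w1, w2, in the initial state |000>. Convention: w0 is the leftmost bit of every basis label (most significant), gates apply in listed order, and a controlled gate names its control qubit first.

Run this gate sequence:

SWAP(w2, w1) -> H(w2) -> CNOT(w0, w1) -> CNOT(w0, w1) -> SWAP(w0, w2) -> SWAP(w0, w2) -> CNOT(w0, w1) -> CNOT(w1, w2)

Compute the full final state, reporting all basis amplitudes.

The final amplitudes are sqrt(2)/2 on |000>, sqrt(2)/2 on |001>, and 0 on every other basis state.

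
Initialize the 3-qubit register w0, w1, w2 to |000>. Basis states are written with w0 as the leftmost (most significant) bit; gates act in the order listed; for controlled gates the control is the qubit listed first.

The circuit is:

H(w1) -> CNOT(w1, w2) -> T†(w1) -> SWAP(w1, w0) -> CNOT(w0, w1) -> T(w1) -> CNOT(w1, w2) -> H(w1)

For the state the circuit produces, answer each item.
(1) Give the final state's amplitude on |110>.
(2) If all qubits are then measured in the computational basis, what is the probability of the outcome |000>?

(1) The final state's coefficient on |110> equals -1/2.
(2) Outcome |000> occurs with probability 1/4.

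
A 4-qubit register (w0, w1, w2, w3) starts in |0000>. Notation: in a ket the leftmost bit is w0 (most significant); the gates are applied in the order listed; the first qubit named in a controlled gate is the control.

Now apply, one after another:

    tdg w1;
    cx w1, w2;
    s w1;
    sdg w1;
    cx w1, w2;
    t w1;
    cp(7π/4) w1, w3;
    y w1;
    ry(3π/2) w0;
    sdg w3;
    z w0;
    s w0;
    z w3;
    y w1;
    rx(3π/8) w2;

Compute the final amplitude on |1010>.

The final state's coefficient on |1010> equals -sqrt(2)*sin(3*pi/16)/2. Key observation: gates 1-6 undo each other exactly, leaving only the rest of the circuit to track.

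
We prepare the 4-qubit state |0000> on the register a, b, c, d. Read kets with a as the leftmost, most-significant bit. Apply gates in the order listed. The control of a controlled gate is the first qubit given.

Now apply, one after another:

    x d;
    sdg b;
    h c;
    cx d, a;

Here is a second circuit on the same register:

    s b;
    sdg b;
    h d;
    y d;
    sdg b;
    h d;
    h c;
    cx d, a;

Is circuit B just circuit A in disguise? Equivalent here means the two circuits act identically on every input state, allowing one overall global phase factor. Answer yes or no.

No, they are not equivalent — no single phase factor reconciles the two unitaries.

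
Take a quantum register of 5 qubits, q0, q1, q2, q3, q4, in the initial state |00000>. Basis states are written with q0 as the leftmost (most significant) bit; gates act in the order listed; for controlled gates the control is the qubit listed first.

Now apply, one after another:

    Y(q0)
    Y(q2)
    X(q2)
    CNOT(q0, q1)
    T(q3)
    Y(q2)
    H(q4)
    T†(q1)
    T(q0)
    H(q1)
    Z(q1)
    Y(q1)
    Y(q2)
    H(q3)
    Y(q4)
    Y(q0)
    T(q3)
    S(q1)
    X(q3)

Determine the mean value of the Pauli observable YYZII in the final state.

The expectation value of YYZII is 0.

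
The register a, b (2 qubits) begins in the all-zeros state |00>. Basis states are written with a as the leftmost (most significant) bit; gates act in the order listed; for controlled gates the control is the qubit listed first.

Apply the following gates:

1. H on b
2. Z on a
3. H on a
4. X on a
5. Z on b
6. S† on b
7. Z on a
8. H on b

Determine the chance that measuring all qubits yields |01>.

A full measurement returns |01> with probability 1/4.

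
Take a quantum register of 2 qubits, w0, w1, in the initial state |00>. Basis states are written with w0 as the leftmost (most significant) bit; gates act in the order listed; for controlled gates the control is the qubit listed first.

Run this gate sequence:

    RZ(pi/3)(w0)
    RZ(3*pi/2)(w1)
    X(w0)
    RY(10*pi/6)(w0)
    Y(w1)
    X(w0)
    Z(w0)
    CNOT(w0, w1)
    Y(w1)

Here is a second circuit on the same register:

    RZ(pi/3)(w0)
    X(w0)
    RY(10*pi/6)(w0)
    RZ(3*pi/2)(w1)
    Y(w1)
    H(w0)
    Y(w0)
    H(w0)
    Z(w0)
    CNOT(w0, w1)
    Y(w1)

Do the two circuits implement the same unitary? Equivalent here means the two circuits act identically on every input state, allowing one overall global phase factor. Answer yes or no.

No — the two circuits implement different unitaries, even allowing a global phase.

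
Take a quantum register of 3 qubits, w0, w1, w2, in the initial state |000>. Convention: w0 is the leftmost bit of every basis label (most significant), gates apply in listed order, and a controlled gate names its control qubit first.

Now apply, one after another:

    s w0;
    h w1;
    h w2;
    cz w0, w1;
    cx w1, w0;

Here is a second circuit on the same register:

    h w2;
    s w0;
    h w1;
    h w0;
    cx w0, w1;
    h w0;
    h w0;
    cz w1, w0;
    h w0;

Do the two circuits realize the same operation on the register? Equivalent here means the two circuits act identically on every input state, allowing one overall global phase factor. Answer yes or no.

No — the two circuits implement different unitaries, even allowing a global phase.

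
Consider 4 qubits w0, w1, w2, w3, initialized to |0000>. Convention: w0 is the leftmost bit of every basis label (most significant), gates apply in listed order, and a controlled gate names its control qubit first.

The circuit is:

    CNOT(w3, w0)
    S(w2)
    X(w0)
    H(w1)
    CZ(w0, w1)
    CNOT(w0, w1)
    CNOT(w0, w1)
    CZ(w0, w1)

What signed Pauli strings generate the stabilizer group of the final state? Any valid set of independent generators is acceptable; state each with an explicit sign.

One valid set of independent stabilizer generators is +IXII, -ZIII, +IIZI, +IIIZ (any independent generating set of the same group is equally correct).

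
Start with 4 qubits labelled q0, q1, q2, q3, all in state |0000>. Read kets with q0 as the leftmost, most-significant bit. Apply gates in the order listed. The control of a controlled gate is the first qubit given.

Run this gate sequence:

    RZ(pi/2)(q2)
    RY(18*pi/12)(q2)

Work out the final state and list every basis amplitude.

The final amplitudes are sqrt(2)*exp(3*I*pi/4)/2 on |0000>, -sqrt(2)*exp(3*I*pi/4)/2 on |0010>, and 0 on every other basis state.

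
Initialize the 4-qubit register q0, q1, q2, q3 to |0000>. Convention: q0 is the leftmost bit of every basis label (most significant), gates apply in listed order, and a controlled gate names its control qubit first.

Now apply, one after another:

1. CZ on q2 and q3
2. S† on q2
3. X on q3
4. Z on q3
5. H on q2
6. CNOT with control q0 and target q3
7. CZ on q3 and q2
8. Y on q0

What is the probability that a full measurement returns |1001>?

A full measurement returns |1001> with probability 1/2.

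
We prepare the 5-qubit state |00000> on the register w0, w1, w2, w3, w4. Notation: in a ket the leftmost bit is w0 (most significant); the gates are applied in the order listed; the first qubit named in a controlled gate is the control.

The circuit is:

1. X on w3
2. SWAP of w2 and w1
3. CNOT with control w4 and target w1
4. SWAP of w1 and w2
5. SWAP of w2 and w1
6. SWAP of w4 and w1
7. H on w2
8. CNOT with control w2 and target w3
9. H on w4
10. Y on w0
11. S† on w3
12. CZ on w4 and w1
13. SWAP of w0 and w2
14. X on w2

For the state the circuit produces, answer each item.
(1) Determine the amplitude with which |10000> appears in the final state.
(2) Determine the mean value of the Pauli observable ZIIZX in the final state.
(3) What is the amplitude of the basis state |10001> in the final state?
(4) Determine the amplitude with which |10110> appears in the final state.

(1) The final state's coefficient on |10000> equals I/2.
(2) The expectation value of ZIIZX is -1.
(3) |10001> carries amplitude I/2 in the final state.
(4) The final state's coefficient on |10110> equals 0.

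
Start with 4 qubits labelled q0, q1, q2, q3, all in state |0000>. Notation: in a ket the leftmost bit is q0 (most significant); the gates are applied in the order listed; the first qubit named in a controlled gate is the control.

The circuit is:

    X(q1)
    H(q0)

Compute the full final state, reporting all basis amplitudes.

The resulting statevector has amplitude sqrt(2)/2 on |0100>, sqrt(2)/2 on |1100>, and 0 on every other basis state.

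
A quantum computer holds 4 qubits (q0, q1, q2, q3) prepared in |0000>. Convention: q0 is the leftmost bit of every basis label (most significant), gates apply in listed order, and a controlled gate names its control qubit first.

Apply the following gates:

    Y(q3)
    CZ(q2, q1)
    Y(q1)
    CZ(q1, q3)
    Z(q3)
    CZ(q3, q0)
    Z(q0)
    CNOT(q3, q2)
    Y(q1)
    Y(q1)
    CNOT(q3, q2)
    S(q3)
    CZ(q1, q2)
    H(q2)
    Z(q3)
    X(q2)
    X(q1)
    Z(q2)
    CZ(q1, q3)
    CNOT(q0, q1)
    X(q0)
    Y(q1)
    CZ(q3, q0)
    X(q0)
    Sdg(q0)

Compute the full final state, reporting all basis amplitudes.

The final amplitudes are sqrt(2)/2 on |0101>, -sqrt(2)/2 on |0111>, and 0 on every other basis state. Key observation: gates 8-11 undo each other exactly, leaving only the rest of the circuit to track.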